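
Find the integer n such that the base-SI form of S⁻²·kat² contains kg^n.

2

S = kg⁻¹·m⁻²·s³·A².
So S⁻² = kg²·m⁴·s⁻⁶·A⁻⁴.
kat = s⁻¹·mol.
So kat² = s⁻²·mol².
Combining: S⁻²·kat² = (kg²·m⁴·s⁻⁶·A⁻⁴) · (s⁻²·mol²) = kg²·m⁴·s⁻⁸·A⁻⁴·mol².
The exponent of kg is 2.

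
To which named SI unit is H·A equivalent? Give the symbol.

H = Wb/A (inductance = flux per current),
    = kg·m²·s⁻²·A⁻².
Combining: H·A = (kg·m²·s⁻²·A⁻²) · A = kg·m²·s⁻²·A⁻¹.
kg·m²·s⁻²·A⁻¹ is the base-SI form of the weber.

Wb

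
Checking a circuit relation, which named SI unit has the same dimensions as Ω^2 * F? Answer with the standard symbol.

H

Ω = V/A (resistance = voltage per current),
    = kg·m²·s⁻³·A⁻².
So Ω² = kg²·m⁴·s⁻⁶·A⁻⁴.
F = C/V (capacitance = charge per voltage),
    = A·s/(kg·m²·s⁻³·A⁻¹) (substituting C and V),
    = kg⁻¹·m⁻²·s⁴·A².
Combining: Ω²·F = (kg²·m⁴·s⁻⁶·A⁻⁴) · (kg⁻¹·m⁻²·s⁴·A²) = kg·m²·s⁻²·A⁻².
kg·m²·s⁻²·A⁻² is the base-SI form of the henry.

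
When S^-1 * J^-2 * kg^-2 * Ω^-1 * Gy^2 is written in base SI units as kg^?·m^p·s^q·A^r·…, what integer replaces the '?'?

S = kg⁻¹·m⁻²·s³·A².
So S⁻¹ = kg·m²·s⁻³·A⁻².
J = kg·m²·s⁻².
So J⁻² = kg⁻²·m⁻⁴·s⁴.
Ω = kg·m²·s⁻³·A⁻².
So Ω⁻¹ = kg⁻¹·m⁻²·s³·A².
Gy = m²·s⁻².
So Gy² = m⁴·s⁻⁴.
Combining: S⁻¹·J⁻²·kg⁻²·Ω⁻¹·Gy² = (kg·m²·s⁻³·A⁻²) · (kg⁻²·m⁻⁴·s⁴) · kg⁻² · (kg⁻¹·m⁻²·s³·A²) · (m⁴·s⁻⁴) = kg⁻⁴.
The exponent of kg is -4.

-4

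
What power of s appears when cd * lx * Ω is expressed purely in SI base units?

lx = lm/m² (illuminance = luminous flux per area),
    = m⁻²·cd.
Ω = V/A (resistance = voltage per current),
    = kg·m²·s⁻³·A⁻².
Combining: cd·lx·Ω = cd · (m⁻²·cd) · (kg·m²·s⁻³·A⁻²) = kg·s⁻³·A⁻²·cd².
The exponent of s is -3.

-3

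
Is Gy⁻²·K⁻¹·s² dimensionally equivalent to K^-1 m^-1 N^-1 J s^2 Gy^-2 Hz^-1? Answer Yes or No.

No

Left side:
  Gy = m²·s⁻².
  So Gy⁻² = m⁻⁴·s⁴.
  Combining: Gy⁻²·K⁻¹·s² = (m⁻⁴·s⁴) · K⁻¹ · s² = m⁻⁴·s⁶·K⁻¹.
Right side:
  N = kg·m/s² = kg·m·s⁻² (force = mass × acceleration).
  So N⁻¹ = kg⁻¹·m⁻¹·s².
  J = N·m (work = force × distance),
      = kg·m²·s⁻².
  Gy = J/kg (absorbed dose = energy per mass),
      = m²·s⁻².
  So Gy⁻² = m⁻⁴·s⁴.
  Hz = 1/s = s⁻¹ (frequency is cycles per second).
  So Hz⁻¹ = s.
  Combining: K⁻¹·m⁻¹·N⁻¹·J·s²·Gy⁻²·Hz⁻¹ = K⁻¹ · m⁻¹ · (kg⁻¹·m⁻¹·s²) · (kg·m²·s⁻²) · s² · (m⁻⁴·s⁴) · s = m⁻⁴·s⁷·K⁻¹.
Left is m⁻⁴·s⁶·K⁻¹; right is m⁻⁴·s⁷·K⁻¹ — different.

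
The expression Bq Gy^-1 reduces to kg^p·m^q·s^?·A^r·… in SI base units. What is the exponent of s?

Bq = s⁻¹.
Gy = m²·s⁻².
So Gy⁻¹ = m⁻²·s².
Combining: Bq·Gy⁻¹ = s⁻¹ · (m⁻²·s²) = m⁻²·s.
The exponent of s is 1.

1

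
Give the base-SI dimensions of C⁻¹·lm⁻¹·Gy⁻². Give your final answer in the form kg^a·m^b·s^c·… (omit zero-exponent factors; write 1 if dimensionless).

m⁻⁴·s³·A⁻¹·cd⁻¹

C = A·s = s·A (charge = current × time).
So C⁻¹ = s⁻¹·A⁻¹.
lm = cd·sr = cd (luminous flux; sr is dimensionless).
So lm⁻¹ = cd⁻¹.
Gy = J/kg (absorbed dose = energy per mass),
    = m²·s⁻².
So Gy⁻² = m⁻⁴·s⁴.
Combining: C⁻¹·lm⁻¹·Gy⁻² = (s⁻¹·A⁻¹) · cd⁻¹ · (m⁻⁴·s⁴) = m⁻⁴·s³·A⁻¹·cd⁻¹.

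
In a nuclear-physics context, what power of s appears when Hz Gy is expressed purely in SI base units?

-3

Hz = 1/s = s⁻¹ (frequency is cycles per second).
Gy = J/kg (absorbed dose = energy per mass),
    = m²·s⁻².
Combining: Hz·Gy = s⁻¹ · (m²·s⁻²) = m²·s⁻³.
The exponent of s is -3.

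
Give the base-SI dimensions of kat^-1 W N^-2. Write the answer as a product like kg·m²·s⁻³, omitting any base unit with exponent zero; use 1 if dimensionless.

kg⁻¹·s²·mol⁻¹

kat = mol/s = s⁻¹·mol (catalytic activity).
So kat⁻¹ = s·mol⁻¹.
W = J/s (power = energy per time),
    = kg·m²·s⁻³.
N = kg·m/s² = kg·m·s⁻² (force = mass × acceleration).
So N⁻² = kg⁻²·m⁻²·s⁴.
Combining: kat⁻¹·W·N⁻² = (s·mol⁻¹) · (kg·m²·s⁻³) · (kg⁻²·m⁻²·s⁴) = kg⁻¹·s²·mol⁻¹.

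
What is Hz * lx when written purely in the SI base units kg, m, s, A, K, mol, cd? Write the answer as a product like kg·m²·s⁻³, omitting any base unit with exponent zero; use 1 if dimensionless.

m⁻²·s⁻¹·cd

Hz = 1/s = s⁻¹ (frequency is cycles per second).
lx = lm/m² (illuminance = luminous flux per area),
    = m⁻²·cd.
Combining: Hz·lx = s⁻¹ · (m⁻²·cd) = m⁻²·s⁻¹·cd.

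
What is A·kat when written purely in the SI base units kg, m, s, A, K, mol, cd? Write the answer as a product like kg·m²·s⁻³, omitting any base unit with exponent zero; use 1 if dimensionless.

kat = s⁻¹·mol.
Combining: A·kat = A · (s⁻¹·mol) = s⁻¹·A·mol.

s⁻¹·A·mol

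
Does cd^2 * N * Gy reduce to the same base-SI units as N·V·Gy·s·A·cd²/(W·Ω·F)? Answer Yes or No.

Left side:
  N = kg·m/s² = kg·m·s⁻² (force = mass × acceleration).
  Gy = J/kg (absorbed dose = energy per mass),
      = m²·s⁻².
  Combining: cd²·N·Gy = cd² · (kg·m·s⁻²) · (m²·s⁻²) = kg·m³·s⁻⁴·cd².
Right side:
  N = kg·m/s² = kg·m·s⁻² (force = mass × acceleration).
  V = W/A (potential = power per current),
      = kg·m²·s⁻³·A⁻¹.
  Gy = J/kg (absorbed dose = energy per mass),
      = m²·s⁻².
  W = J/s (power = energy per time),
      = kg·m²·s⁻³.
  So W⁻¹ = kg⁻¹·m⁻²·s³.
  Ω = V/A (resistance = voltage per current),
      = kg·m²·s⁻³·A⁻².
  So Ω⁻¹ = kg⁻¹·m⁻²·s³·A².
  F = C/V (capacitance = charge per voltage),
      = A·s/(kg·m²·s⁻³·A⁻¹) (substituting C and V),
      = kg⁻¹·m⁻²·s⁴·A².
  So F⁻¹ = kg·m²·s⁻⁴·A⁻².
  Combining: N·V·Gy·W⁻¹·s·A·Ω⁻¹·cd²·F⁻¹ = (kg·m·s⁻²) · (kg·m²·s⁻³·A⁻¹) · (m²·s⁻²) · (kg⁻¹·m⁻²·s³) · s · A · (kg⁻¹·m⁻²·s³·A²) · cd² · (kg·m²·s⁻⁴·A⁻²) = kg·m³·s⁻⁴·cd².
Both reduce to kg·m³·s⁻⁴·cd².

Yes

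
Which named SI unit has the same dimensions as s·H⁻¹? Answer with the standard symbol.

H = kg·m²·s⁻²·A⁻².
So H⁻¹ = kg⁻¹·m⁻²·s²·A².
Combining: s·H⁻¹ = s · (kg⁻¹·m⁻²·s²·A²) = kg⁻¹·m⁻²·s³·A².
kg⁻¹·m⁻²·s³·A² is the base-SI form of the siemens.

S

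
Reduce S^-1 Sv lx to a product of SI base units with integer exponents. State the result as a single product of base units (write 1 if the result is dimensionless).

S = 1/Ω (conductance is reciprocal resistance),
    = kg⁻¹·m⁻²·s³·A².
So S⁻¹ = kg·m²·s⁻³·A⁻².
Sv = J/kg (equivalent dose = energy per mass),
    = m²·s⁻².
lx = lm/m² (illuminance = luminous flux per area),
    = m⁻²·cd.
Combining: S⁻¹·Sv·lx = (kg·m²·s⁻³·A⁻²) · (m²·s⁻²) · (m⁻²·cd) = kg·m²·s⁻⁵·A⁻²·cd.

kg·m²·s⁻⁵·A⁻²·cd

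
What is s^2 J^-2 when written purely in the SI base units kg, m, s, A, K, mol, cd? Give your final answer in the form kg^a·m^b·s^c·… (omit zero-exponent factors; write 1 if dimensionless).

J = N·m (work = force × distance),
    = kg·m²·s⁻².
So J⁻² = kg⁻²·m⁻⁴·s⁴.
Combining: s²·J⁻² = s² · (kg⁻²·m⁻⁴·s⁴) = kg⁻²·m⁻⁴·s⁶.

kg⁻²·m⁻⁴·s⁶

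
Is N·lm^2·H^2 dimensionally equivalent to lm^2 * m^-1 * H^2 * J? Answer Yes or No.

Left side:
  N = kg·m·s⁻².
  lm = cd.
  So lm² = cd².
  H = kg·m²·s⁻²·A⁻².
  So H² = kg²·m⁴·s⁻⁴·A⁻⁴.
  Combining: N·lm²·H² = (kg·m·s⁻²) · cd² · (kg²·m⁴·s⁻⁴·A⁻⁴) = kg³·m⁵·s⁻⁶·A⁻⁴·cd².
Right side:
  lm = cd·sr = cd (luminous flux; sr is dimensionless).
  So lm² = cd².
  H = Wb/A (inductance = flux per current),
      = kg·m²·s⁻²·A⁻².
  So H² = kg²·m⁴·s⁻⁴·A⁻⁴.
  J = N·m (work = force × distance),
      = kg·m²·s⁻².
  Combining: lm²·m⁻¹·H²·J = cd² · m⁻¹ · (kg²·m⁴·s⁻⁴·A⁻⁴) · (kg·m²·s⁻²) = kg³·m⁵·s⁻⁶·A⁻⁴·cd².
Both reduce to kg³·m⁵·s⁻⁶·A⁻⁴·cd².

Yes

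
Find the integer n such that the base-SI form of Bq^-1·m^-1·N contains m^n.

0

Bq = 1/s = s⁻¹ (activity is decays per second).
So Bq⁻¹ = s.
N = kg·m/s² = kg·m·s⁻² (force = mass × acceleration).
Combining: Bq⁻¹·m⁻¹·N = s · m⁻¹ · (kg·m·s⁻²) = kg·s⁻¹.
The exponent of m is 0.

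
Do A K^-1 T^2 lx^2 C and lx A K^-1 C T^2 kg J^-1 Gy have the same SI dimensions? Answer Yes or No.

No

Left side:
  T = kg·s⁻²·A⁻¹.
  So T² = kg²·s⁻⁴·A⁻².
  lx = m⁻²·cd.
  So lx² = m⁻⁴·cd².
  C = s·A.
  Combining: A·K⁻¹·T²·lx²·C = A · K⁻¹ · (kg²·s⁻⁴·A⁻²) · (m⁻⁴·cd²) · (s·A) = kg²·m⁻⁴·s⁻³·K⁻¹·cd².
Right side:
  lx = m⁻²·cd.
  C = s·A.
  T = kg·s⁻²·A⁻¹.
  So T² = kg²·s⁻⁴·A⁻².
  J = kg·m²·s⁻².
  So J⁻¹ = kg⁻¹·m⁻²·s².
  Gy = m²·s⁻².
  Combining: lx·A·K⁻¹·C·T²·kg·J⁻¹·Gy = (m⁻²·cd) · A · K⁻¹ · (s·A) · (kg²·s⁻⁴·A⁻²) · kg · (kg⁻¹·m⁻²·s²) · (m²·s⁻²) = kg²·m⁻²·s⁻³·K⁻¹·cd.
Left is kg²·m⁻⁴·s⁻³·K⁻¹·cd²; right is kg²·m⁻²·s⁻³·K⁻¹·cd — different.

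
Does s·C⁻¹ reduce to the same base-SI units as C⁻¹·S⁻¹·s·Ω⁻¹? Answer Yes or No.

Yes

Left side:
  C = A·s = s·A (charge = current × time).
  So C⁻¹ = s⁻¹·A⁻¹.
  Combining: s·C⁻¹ = s · (s⁻¹·A⁻¹) = A⁻¹.
Right side:
  C = s·A.
  So C⁻¹ = s⁻¹·A⁻¹.
  S = kg⁻¹·m⁻²·s³·A².
  So S⁻¹ = kg·m²·s⁻³·A⁻².
  Ω = kg·m²·s⁻³·A⁻².
  So Ω⁻¹ = kg⁻¹·m⁻²·s³·A².
  Combining: C⁻¹·S⁻¹·s·Ω⁻¹ = (s⁻¹·A⁻¹) · (kg·m²·s⁻³·A⁻²) · s · (kg⁻¹·m⁻²·s³·A²) = A⁻¹.
Both reduce to A⁻¹.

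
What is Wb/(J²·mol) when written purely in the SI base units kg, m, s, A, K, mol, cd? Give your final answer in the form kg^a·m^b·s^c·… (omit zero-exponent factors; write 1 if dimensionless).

J = N·m (work = force × distance),
    = kg·m²·s⁻².
So J⁻² = kg⁻²·m⁻⁴·s⁴.
Wb = V·s (flux: a volt is a weber per second),
    = kg·m²·s⁻²·A⁻¹.
Combining: J⁻²·Wb·mol⁻¹ = (kg⁻²·m⁻⁴·s⁴) · (kg·m²·s⁻²·A⁻¹) · mol⁻¹ = kg⁻¹·m⁻²·s²·A⁻¹·mol⁻¹.

kg⁻¹·m⁻²·s²·A⁻¹·mol⁻¹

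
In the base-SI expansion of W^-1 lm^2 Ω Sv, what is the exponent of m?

W = J/s (power = energy per time),
    = kg·m²·s⁻³.
So W⁻¹ = kg⁻¹·m⁻²·s³.
lm = cd·sr = cd (luminous flux; sr is dimensionless).
So lm² = cd².
Ω = V/A (resistance = voltage per current),
    = kg·m²·s⁻³·A⁻².
Sv = J/kg (equivalent dose = energy per mass),
    = m²·s⁻².
Combining: W⁻¹·lm²·Ω·Sv = (kg⁻¹·m⁻²·s³) · cd² · (kg·m²·s⁻³·A⁻²) · (m²·s⁻²) = m²·s⁻²·A⁻²·cd².
The exponent of m is 2.

2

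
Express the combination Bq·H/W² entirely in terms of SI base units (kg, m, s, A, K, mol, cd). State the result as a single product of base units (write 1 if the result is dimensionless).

W = kg·m²·s⁻³.
So W⁻² = kg⁻²·m⁻⁴·s⁶.
Bq = s⁻¹.
H = kg·m²·s⁻²·A⁻².
Combining: W⁻²·Bq·H = (kg⁻²·m⁻⁴·s⁶) · s⁻¹ · (kg·m²·s⁻²·A⁻²) = kg⁻¹·m⁻²·s³·A⁻².

kg⁻¹·m⁻²·s³·A⁻²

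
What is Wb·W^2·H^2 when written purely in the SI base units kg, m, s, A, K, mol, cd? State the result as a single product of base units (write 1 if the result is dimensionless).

Wb = V·s (flux: a volt is a weber per second),
    = kg·m²·s⁻²·A⁻¹.
W = J/s (power = energy per time),
    = kg·m²·s⁻³.
So W² = kg²·m⁴·s⁻⁶.
H = Wb/A (inductance = flux per current),
    = kg·m²·s⁻²·A⁻².
So H² = kg²·m⁴·s⁻⁴·A⁻⁴.
Combining: Wb·W²·H² = (kg·m²·s⁻²·A⁻¹) · (kg²·m⁴·s⁻⁶) · (kg²·m⁴·s⁻⁴·A⁻⁴) = kg⁵·m¹⁰·s⁻¹²·A⁻⁵.

kg⁵·m¹⁰·s⁻¹²·A⁻⁵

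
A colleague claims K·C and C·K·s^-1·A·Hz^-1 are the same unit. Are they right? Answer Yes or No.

No

Left side:
  C = A·s = s·A (charge = current × time).
  Combining: K·C = K · (s·A) = s·A·K.
Right side:
  C = A·s = s·A (charge = current × time).
  Hz = 1/s = s⁻¹ (frequency is cycles per second).
  So Hz⁻¹ = s.
  Combining: C·K·s⁻¹·A·Hz⁻¹ = (s·A) · K · s⁻¹ · A · s = s·A²·K.
Left is s·A·K; right is s·A²·K — different.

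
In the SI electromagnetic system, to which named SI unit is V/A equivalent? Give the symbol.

V = W/A (potential = power per current),
    = kg·m²·s⁻³·A⁻¹.
Combining: A⁻¹·V = A⁻¹ · (kg·m²·s⁻³·A⁻¹) = kg·m²·s⁻³·A⁻².
kg·m²·s⁻³·A⁻² is the base-SI form of the ohm.

Ω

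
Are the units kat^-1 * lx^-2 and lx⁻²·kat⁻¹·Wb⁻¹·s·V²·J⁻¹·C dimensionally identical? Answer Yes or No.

Yes

Left side:
  kat = s⁻¹·mol.
  So kat⁻¹ = s·mol⁻¹.
  lx = m⁻²·cd.
  So lx⁻² = m⁴·cd⁻².
  Combining: kat⁻¹·lx⁻² = (s·mol⁻¹) · (m⁴·cd⁻²) = m⁴·s·mol⁻¹·cd⁻².
Right side:
  lx = lm/m² (illuminance = luminous flux per area),
      = m⁻²·cd.
  So lx⁻² = m⁴·cd⁻².
  kat = mol/s = s⁻¹·mol (catalytic activity).
  So kat⁻¹ = s·mol⁻¹.
  Wb = V·s (flux: a volt is a weber per second),
      = kg·m²·s⁻²·A⁻¹.
  So Wb⁻¹ = kg⁻¹·m⁻²·s²·A.
  V = W/A (potential = power per current),
      = kg·m²·s⁻³·A⁻¹.
  So V² = kg²·m⁴·s⁻⁶·A⁻².
  J = N·m (work = force × distance),
      = kg·m²·s⁻².
  So J⁻¹ = kg⁻¹·m⁻²·s².
  C = A·s = s·A (charge = current × time).
  Combining: lx⁻²·kat⁻¹·Wb⁻¹·s·V²·J⁻¹·C = (m⁴·cd⁻²) · (s·mol⁻¹) · (kg⁻¹·m⁻²·s²·A) · s · (kg²·m⁴·s⁻⁶·A⁻²) · (kg⁻¹·m⁻²·s²) · (s·A) = m⁴·s·mol⁻¹·cd⁻².
Both reduce to m⁴·s·mol⁻¹·cd⁻².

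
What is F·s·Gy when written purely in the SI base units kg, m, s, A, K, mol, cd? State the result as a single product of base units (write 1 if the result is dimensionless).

kg⁻¹·s³·A²

F = kg⁻¹·m⁻²·s⁴·A².
Gy = m²·s⁻².
Combining: F·s·Gy = (kg⁻¹·m⁻²·s⁴·A²) · s · (m²·s⁻²) = kg⁻¹·s³·A².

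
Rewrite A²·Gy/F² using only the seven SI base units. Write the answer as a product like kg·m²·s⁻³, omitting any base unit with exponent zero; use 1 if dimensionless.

Gy = m²·s⁻².
F = kg⁻¹·m⁻²·s⁴·A².
So F⁻² = kg²·m⁴·s⁻⁸·A⁻⁴.
Combining: A²·Gy·F⁻² = A² · (m²·s⁻²) · (kg²·m⁴·s⁻⁸·A⁻⁴) = kg²·m⁶·s⁻¹⁰·A⁻².

kg²·m⁶·s⁻¹⁰·A⁻²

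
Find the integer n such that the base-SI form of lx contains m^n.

lx = lm/m² (illuminance = luminous flux per area),
    = m⁻²·cd.
The exponent of m is -2.

-2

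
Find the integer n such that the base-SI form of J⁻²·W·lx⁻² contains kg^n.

-1

J = N·m (work = force × distance),
    = kg·m²·s⁻².
So J⁻² = kg⁻²·m⁻⁴·s⁴.
W = J/s (power = energy per time),
    = kg·m²·s⁻³.
lx = lm/m² (illuminance = luminous flux per area),
    = m⁻²·cd.
So lx⁻² = m⁴·cd⁻².
Combining: J⁻²·W·lx⁻² = (kg⁻²·m⁻⁴·s⁴) · (kg·m²·s⁻³) · (m⁴·cd⁻²) = kg⁻¹·m²·s·cd⁻².
The exponent of kg is -1.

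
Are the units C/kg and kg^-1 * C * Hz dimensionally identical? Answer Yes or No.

No

Left side:
  C = A·s = s·A (charge = current × time).
  Combining: kg⁻¹·C = kg⁻¹ · (s·A) = kg⁻¹·s·A.
Right side:
  C = s·A.
  Hz = s⁻¹.
  Combining: kg⁻¹·C·Hz = kg⁻¹ · (s·A) · s⁻¹ = kg⁻¹·A.
Left is kg⁻¹·s·A; right is kg⁻¹·A — different.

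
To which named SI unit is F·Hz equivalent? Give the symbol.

S

F = kg⁻¹·m⁻²·s⁴·A².
Hz = s⁻¹.
Combining: F·Hz = (kg⁻¹·m⁻²·s⁴·A²) · s⁻¹ = kg⁻¹·m⁻²·s³·A².
kg⁻¹·m⁻²·s³·A² is the base-SI form of the siemens.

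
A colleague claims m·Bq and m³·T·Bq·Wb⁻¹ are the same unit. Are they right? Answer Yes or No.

Left side:
  Bq = 1/s = s⁻¹ (activity is decays per second).
  Combining: m·Bq = m · s⁻¹ = m·s⁻¹.
Right side:
  T = kg·s⁻²·A⁻¹.
  Bq = s⁻¹.
  Wb = kg·m²·s⁻²·A⁻¹.
  So Wb⁻¹ = kg⁻¹·m⁻²·s²·A.
  Combining: m³·T·Bq·Wb⁻¹ = m³ · (kg·s⁻²·A⁻¹) · s⁻¹ · (kg⁻¹·m⁻²·s²·A) = m·s⁻¹.
Both reduce to m·s⁻¹.

Yes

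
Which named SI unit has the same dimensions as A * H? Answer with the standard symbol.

H = Wb/A (inductance = flux per current),
    = kg·m²·s⁻²·A⁻².
Combining: A·H = A · (kg·m²·s⁻²·A⁻²) = kg·m²·s⁻²·A⁻¹.
kg·m²·s⁻²·A⁻¹ is the base-SI form of the weber.

Wb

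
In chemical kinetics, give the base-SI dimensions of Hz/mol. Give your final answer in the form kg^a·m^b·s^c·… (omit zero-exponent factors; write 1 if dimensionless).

Hz = s⁻¹.
Combining: Hz·mol⁻¹ = s⁻¹ · mol⁻¹ = s⁻¹·mol⁻¹.

s⁻¹·mol⁻¹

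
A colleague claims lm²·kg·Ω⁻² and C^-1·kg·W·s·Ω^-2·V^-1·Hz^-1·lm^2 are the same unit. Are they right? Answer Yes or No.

No

Left side:
  lm = cd.
  So lm² = cd².
  Ω = kg·m²·s⁻³·A⁻².
  So Ω⁻² = kg⁻²·m⁻⁴·s⁶·A⁴.
  Combining: lm²·kg·Ω⁻² = cd² · kg · (kg⁻²·m⁻⁴·s⁶·A⁴) = kg⁻¹·m⁻⁴·s⁶·A⁴·cd².
Right side:
  C = A·s = s·A (charge = current × time).
  So C⁻¹ = s⁻¹·A⁻¹.
  W = J/s (power = energy per time),
      = kg·m²·s⁻³.
  Ω = V/A (resistance = voltage per current),
      = kg·m²·s⁻³·A⁻².
  So Ω⁻² = kg⁻²·m⁻⁴·s⁶·A⁴.
  V = W/A (potential = power per current),
      = kg·m²·s⁻³·A⁻¹.
  So V⁻¹ = kg⁻¹·m⁻²·s³·A.
  Hz = 1/s = s⁻¹ (frequency is cycles per second).
  So Hz⁻¹ = s.
  lm = cd·sr = cd (luminous flux; sr is dimensionless).
  So lm² = cd².
  Combining: C⁻¹·kg·W·s·Ω⁻²·V⁻¹·Hz⁻¹·lm² = (s⁻¹·A⁻¹) · kg · (kg·m²·s⁻³) · s · (kg⁻²·m⁻⁴·s⁶·A⁴) · (kg⁻¹·m⁻²·s³·A) · s · cd² = kg⁻¹·m⁻⁴·s⁷·A⁴·cd².
Left is kg⁻¹·m⁻⁴·s⁶·A⁴·cd²; right is kg⁻¹·m⁻⁴·s⁷·A⁴·cd² — different.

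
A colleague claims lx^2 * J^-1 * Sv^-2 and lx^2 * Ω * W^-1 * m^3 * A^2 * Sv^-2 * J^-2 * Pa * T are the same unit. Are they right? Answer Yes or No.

Left side:
  lx = m⁻²·cd.
  So lx² = m⁻⁴·cd².
  J = kg·m²·s⁻².
  So J⁻¹ = kg⁻¹·m⁻²·s².
  Sv = m²·s⁻².
  So Sv⁻² = m⁻⁴·s⁴.
  Combining: lx²·J⁻¹·Sv⁻² = (m⁻⁴·cd²) · (kg⁻¹·m⁻²·s²) · (m⁻⁴·s⁴) = kg⁻¹·m⁻¹⁰·s⁶·cd².
Right side:
  lx = lm/m² (illuminance = luminous flux per area),
      = m⁻²·cd.
  So lx² = m⁻⁴·cd².
  Ω = V/A (resistance = voltage per current),
      = kg·m²·s⁻³·A⁻².
  W = J/s (power = energy per time),
      = kg·m²·s⁻³.
  So W⁻¹ = kg⁻¹·m⁻²·s³.
  Sv = J/kg (equivalent dose = energy per mass),
      = m²·s⁻².
  So Sv⁻² = m⁻⁴·s⁴.
  J = N·m (work = force × distance),
      = kg·m²·s⁻².
  So J⁻² = kg⁻²·m⁻⁴·s⁴.
  Pa = N/m² (pressure = force per area),
      = kg·m⁻¹·s⁻².
  T = Wb/m² (flux density = flux per area),
      = kg·s⁻²·A⁻¹.
  Combining: lx²·Ω·W⁻¹·m³·A²·Sv⁻²·J⁻²·Pa·T = (m⁻⁴·cd²) · (kg·m²·s⁻³·A⁻²) · (kg⁻¹·m⁻²·s³) · m³ · A² · (m⁻⁴·s⁴) · (kg⁻²·m⁻⁴·s⁴) · (kg·m⁻¹·s⁻²) · (kg·s⁻²·A⁻¹) = m⁻¹⁰·s⁴·A⁻¹·cd².
Left is kg⁻¹·m⁻¹⁰·s⁶·cd²; right is m⁻¹⁰·s⁴·A⁻¹·cd² — different.

No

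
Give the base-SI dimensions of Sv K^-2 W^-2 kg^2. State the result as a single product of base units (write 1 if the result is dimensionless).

Sv = m²·s⁻².
W = kg·m²·s⁻³.
So W⁻² = kg⁻²·m⁻⁴·s⁶.
Combining: Sv·K⁻²·W⁻²·kg² = (m²·s⁻²) · K⁻² · (kg⁻²·m⁻⁴·s⁶) · kg² = m⁻²·s⁴·K⁻².

m⁻²·s⁴·K⁻²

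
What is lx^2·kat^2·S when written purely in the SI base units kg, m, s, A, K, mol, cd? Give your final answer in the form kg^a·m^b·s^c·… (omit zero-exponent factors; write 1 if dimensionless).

lx = lm/m² (illuminance = luminous flux per area),
    = m⁻²·cd.
So lx² = m⁻⁴·cd².
kat = mol/s = s⁻¹·mol (catalytic activity).
So kat² = s⁻²·mol².
S = 1/Ω (conductance is reciprocal resistance),
    = kg⁻¹·m⁻²·s³·A².
Combining: lx²·kat²·S = (m⁻⁴·cd²) · (s⁻²·mol²) · (kg⁻¹·m⁻²·s³·A²) = kg⁻¹·m⁻⁶·s·A²·mol²·cd².

kg⁻¹·m⁻⁶·s·A²·mol²·cd²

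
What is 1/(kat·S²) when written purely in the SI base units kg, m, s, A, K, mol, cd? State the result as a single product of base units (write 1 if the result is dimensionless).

kat = mol/s = s⁻¹·mol (catalytic activity).
So kat⁻¹ = s·mol⁻¹.
S = 1/Ω (conductance is reciprocal resistance),
    = kg⁻¹·m⁻²·s³·A².
So S⁻² = kg²·m⁴·s⁻⁶·A⁻⁴.
Combining: kat⁻¹·S⁻² = (s·mol⁻¹) · (kg²·m⁴·s⁻⁶·A⁻⁴) = kg²·m⁴·s⁻⁵·A⁻⁴·mol⁻¹.

kg²·m⁴·s⁻⁵·A⁻⁴·mol⁻¹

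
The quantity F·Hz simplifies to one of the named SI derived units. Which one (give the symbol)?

F = C/V (capacitance = charge per voltage),
    = A·s/(kg·m²·s⁻³·A⁻¹) (substituting C and V),
    = kg⁻¹·m⁻²·s⁴·A².
Hz = 1/s = s⁻¹ (frequency is cycles per second).
Combining: F·Hz = (kg⁻¹·m⁻²·s⁴·A²) · s⁻¹ = kg⁻¹·m⁻²·s³·A².
kg⁻¹·m⁻²·s³·A² is the base-SI form of the siemens.

S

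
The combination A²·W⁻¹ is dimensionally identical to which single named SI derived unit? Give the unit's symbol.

S

W = J/s (power = energy per time),
    = kg·m²·s⁻³.
So W⁻¹ = kg⁻¹·m⁻²·s³.
Combining: A²·W⁻¹ = A² · (kg⁻¹·m⁻²·s³) = kg⁻¹·m⁻²·s³·A².
kg⁻¹·m⁻²·s³·A² is the base-SI form of the siemens.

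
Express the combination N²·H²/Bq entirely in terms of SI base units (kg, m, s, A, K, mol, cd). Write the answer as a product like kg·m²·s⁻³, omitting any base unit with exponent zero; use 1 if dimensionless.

Bq = s⁻¹.
So Bq⁻¹ = s.
N = kg·m·s⁻².
So N² = kg²·m²·s⁻⁴.
H = kg·m²·s⁻²·A⁻².
So H² = kg²·m⁴·s⁻⁴·A⁻⁴.
Combining: Bq⁻¹·N²·H² = s · (kg²·m²·s⁻⁴) · (kg²·m⁴·s⁻⁴·A⁻⁴) = kg⁴·m⁶·s⁻⁷·A⁻⁴.

kg⁴·m⁶·s⁻⁷·A⁻⁴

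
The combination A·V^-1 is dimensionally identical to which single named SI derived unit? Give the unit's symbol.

V = W/A (potential = power per current),
    = kg·m²·s⁻³·A⁻¹.
So V⁻¹ = kg⁻¹·m⁻²·s³·A.
Combining: A·V⁻¹ = A · (kg⁻¹·m⁻²·s³·A) = kg⁻¹·m⁻²·s³·A².
kg⁻¹·m⁻²·s³·A² is the base-SI form of the siemens.

S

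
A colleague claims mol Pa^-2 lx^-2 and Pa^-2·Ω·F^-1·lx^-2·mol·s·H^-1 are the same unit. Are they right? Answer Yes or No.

Left side:
  Pa = N/m² (pressure = force per area),
      = kg·m⁻¹·s⁻².
  So Pa⁻² = kg⁻²·m²·s⁴.
  lx = lm/m² (illuminance = luminous flux per area),
      = m⁻²·cd.
  So lx⁻² = m⁴·cd⁻².
  Combining: mol·Pa⁻²·lx⁻² = mol · (kg⁻²·m²·s⁴) · (m⁴·cd⁻²) = kg⁻²·m⁶·s⁴·mol·cd⁻².
Right side:
  Pa = kg·m⁻¹·s⁻².
  So Pa⁻² = kg⁻²·m²·s⁴.
  Ω = kg·m²·s⁻³·A⁻².
  F = kg⁻¹·m⁻²·s⁴·A².
  So F⁻¹ = kg·m²·s⁻⁴·A⁻².
  lx = m⁻²·cd.
  So lx⁻² = m⁴·cd⁻².
  H = kg·m²·s⁻²·A⁻².
  So H⁻¹ = kg⁻¹·m⁻²·s²·A².
  Combining: Pa⁻²·Ω·F⁻¹·lx⁻²·mol·s·H⁻¹ = (kg⁻²·m²·s⁴) · (kg·m²·s⁻³·A⁻²) · (kg·m²·s⁻⁴·A⁻²) · (m⁴·cd⁻²) · mol · s · (kg⁻¹·m⁻²·s²·A²) = kg⁻¹·m⁸·A⁻²·mol·cd⁻².
Left is kg⁻²·m⁶·s⁴·mol·cd⁻²; right is kg⁻¹·m⁸·A⁻²·mol·cd⁻² — different.

No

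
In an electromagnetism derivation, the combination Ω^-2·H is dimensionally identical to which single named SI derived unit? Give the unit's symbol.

Ω = V/A (resistance = voltage per current),
    = kg·m²·s⁻³·A⁻².
So Ω⁻² = kg⁻²·m⁻⁴·s⁶·A⁴.
H = Wb/A (inductance = flux per current),
    = kg·m²·s⁻²·A⁻².
Combining: Ω⁻²·H = (kg⁻²·m⁻⁴·s⁶·A⁴) · (kg·m²·s⁻²·A⁻²) = kg⁻¹·m⁻²·s⁴·A².
kg⁻¹·m⁻²·s⁴·A² is the base-SI form of the farad.

F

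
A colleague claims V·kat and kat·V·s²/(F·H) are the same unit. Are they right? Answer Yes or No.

Yes

Left side:
  V = kg·m²·s⁻³·A⁻¹.
  kat = s⁻¹·mol.
  Combining: V·kat = (kg·m²·s⁻³·A⁻¹) · (s⁻¹·mol) = kg·m²·s⁻⁴·A⁻¹·mol.
Right side:
  F = kg⁻¹·m⁻²·s⁴·A².
  So F⁻¹ = kg·m²·s⁻⁴·A⁻².
  kat = s⁻¹·mol.
  H = kg·m²·s⁻²·A⁻².
  So H⁻¹ = kg⁻¹·m⁻²·s²·A².
  V = kg·m²·s⁻³·A⁻¹.
  Combining: F⁻¹·kat·H⁻¹·V·s² = (kg·m²·s⁻⁴·A⁻²) · (s⁻¹·mol) · (kg⁻¹·m⁻²·s²·A²) · (kg·m²·s⁻³·A⁻¹) · s² = kg·m²·s⁻⁴·A⁻¹·mol.
Both reduce to kg·m²·s⁻⁴·A⁻¹·mol.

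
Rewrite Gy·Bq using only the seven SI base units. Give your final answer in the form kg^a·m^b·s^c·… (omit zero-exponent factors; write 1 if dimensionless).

Gy = m²·s⁻².
Bq = s⁻¹.
Combining: Gy·Bq = (m²·s⁻²) · s⁻¹ = m²·s⁻³.

m²·s⁻³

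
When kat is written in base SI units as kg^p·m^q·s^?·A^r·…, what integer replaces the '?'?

kat = s⁻¹·mol.
The exponent of s is -1.

-1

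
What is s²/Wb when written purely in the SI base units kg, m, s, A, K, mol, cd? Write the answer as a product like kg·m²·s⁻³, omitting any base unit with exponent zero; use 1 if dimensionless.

Wb = kg·m²·s⁻²·A⁻¹.
So Wb⁻¹ = kg⁻¹·m⁻²·s²·A.
Combining: s²·Wb⁻¹ = s² · (kg⁻¹·m⁻²·s²·A) = kg⁻¹·m⁻²·s⁴·A.

kg⁻¹·m⁻²·s⁴·A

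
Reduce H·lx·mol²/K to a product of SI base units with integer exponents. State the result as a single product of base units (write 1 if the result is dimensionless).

kg·s⁻²·A⁻²·K⁻¹·mol²·cd

H = Wb/A (inductance = flux per current),
    = kg·m²·s⁻²·A⁻².
lx = lm/m² (illuminance = luminous flux per area),
    = m⁻²·cd.
Combining: H·lx·mol²·K⁻¹ = (kg·m²·s⁻²·A⁻²) · (m⁻²·cd) · mol² · K⁻¹ = kg·s⁻²·A⁻²·K⁻¹·mol²·cd.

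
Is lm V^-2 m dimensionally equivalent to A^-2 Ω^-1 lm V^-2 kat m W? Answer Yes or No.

Left side:
  lm = cd.
  V = kg·m²·s⁻³·A⁻¹.
  So V⁻² = kg⁻²·m⁻⁴·s⁶·A².
  Combining: lm·V⁻²·m = cd · (kg⁻²·m⁻⁴·s⁶·A²) · m = kg⁻²·m⁻³·s⁶·A²·cd.
Right side:
  Ω = kg·m²·s⁻³·A⁻².
  So Ω⁻¹ = kg⁻¹·m⁻²·s³·A².
  lm = cd.
  V = kg·m²·s⁻³·A⁻¹.
  So V⁻² = kg⁻²·m⁻⁴·s⁶·A².
  kat = s⁻¹·mol.
  W = kg·m²·s⁻³.
  Combining: A⁻²·Ω⁻¹·lm·V⁻²·kat·m·W = A⁻² · (kg⁻¹·m⁻²·s³·A²) · cd · (kg⁻²·m⁻⁴·s⁶·A²) · (s⁻¹·mol) · m · (kg·m²·s⁻³) = kg⁻²·m⁻³·s⁵·A²·mol·cd.
Left is kg⁻²·m⁻³·s⁶·A²·cd; right is kg⁻²·m⁻³·s⁵·A²·mol·cd — different.

No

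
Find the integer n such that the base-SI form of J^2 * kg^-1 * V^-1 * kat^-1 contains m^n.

J = N·m (work = force × distance),
    = kg·m²·s⁻².
So J² = kg²·m⁴·s⁻⁴.
V = W/A (potential = power per current),
    = kg·m²·s⁻³·A⁻¹.
So V⁻¹ = kg⁻¹·m⁻²·s³·A.
kat = mol/s = s⁻¹·mol (catalytic activity).
So kat⁻¹ = s·mol⁻¹.
Combining: J²·kg⁻¹·V⁻¹·kat⁻¹ = (kg²·m⁴·s⁻⁴) · kg⁻¹ · (kg⁻¹·m⁻²·s³·A) · (s·mol⁻¹) = m²·A·mol⁻¹.
The exponent of m is 2.

2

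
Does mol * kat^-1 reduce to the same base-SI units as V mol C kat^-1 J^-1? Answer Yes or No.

Left side:
  kat = mol/s = s⁻¹·mol (catalytic activity).
  So kat⁻¹ = s·mol⁻¹.
  Combining: mol·kat⁻¹ = mol · (s·mol⁻¹) = s.
Right side:
  V = W/A (potential = power per current),
      = kg·m²·s⁻³·A⁻¹.
  C = A·s = s·A (charge = current × time).
  kat = mol/s = s⁻¹·mol (catalytic activity).
  So kat⁻¹ = s·mol⁻¹.
  J = N·m (work = force × distance),
      = kg·m²·s⁻².
  So J⁻¹ = kg⁻¹·m⁻²·s².
  Combining: V·mol·C·kat⁻¹·J⁻¹ = (kg·m²·s⁻³·A⁻¹) · mol · (s·A) · (s·mol⁻¹) · (kg⁻¹·m⁻²·s²) = s.
Both reduce to s.

Yes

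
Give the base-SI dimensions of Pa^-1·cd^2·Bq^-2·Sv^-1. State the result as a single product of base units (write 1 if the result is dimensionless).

kg⁻¹·m⁻¹·s⁶·cd²

Pa = N/m² (pressure = force per area),
    = kg·m⁻¹·s⁻².
So Pa⁻¹ = kg⁻¹·m·s².
Bq = 1/s = s⁻¹ (activity is decays per second).
So Bq⁻² = s².
Sv = J/kg (equivalent dose = energy per mass),
    = m²·s⁻².
So Sv⁻¹ = m⁻²·s².
Combining: Pa⁻¹·cd²·Bq⁻²·Sv⁻¹ = (kg⁻¹·m·s²) · cd² · s² · (m⁻²·s²) = kg⁻¹·m⁻¹·s⁶·cd².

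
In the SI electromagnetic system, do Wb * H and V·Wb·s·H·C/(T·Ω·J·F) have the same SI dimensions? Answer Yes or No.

Left side:
  Wb = kg·m²·s⁻²·A⁻¹.
  H = kg·m²·s⁻²·A⁻².
  Combining: Wb·H = (kg·m²·s⁻²·A⁻¹) · (kg·m²·s⁻²·A⁻²) = kg²·m⁴·s⁻⁴·A⁻³.
Right side:
  T = Wb/m² (flux density = flux per area),
      = kg·s⁻²·A⁻¹.
  So T⁻¹ = kg⁻¹·s²·A.
  Ω = V/A (resistance = voltage per current),
      = kg·m²·s⁻³·A⁻².
  So Ω⁻¹ = kg⁻¹·m⁻²·s³·A².
  V = W/A (potential = power per current),
      = kg·m²·s⁻³·A⁻¹.
  Wb = V·s (flux: a volt is a weber per second),
      = kg·m²·s⁻²·A⁻¹.
  J = N·m (work = force × distance),
      = kg·m²·s⁻².
  So J⁻¹ = kg⁻¹·m⁻²·s².
  F = C/V (capacitance = charge per voltage),
      = A·s/(kg·m²·s⁻³·A⁻¹) (substituting C and V),
      = kg⁻¹·m⁻²·s⁴·A².
  So F⁻¹ = kg·m²·s⁻⁴·A⁻².
  H = Wb/A (inductance = flux per current),
      = kg·m²·s⁻²·A⁻².
  C = A·s = s·A (charge = current × time).
  Combining: T⁻¹·Ω⁻¹·V·Wb·J⁻¹·F⁻¹·s·H·C = (kg⁻¹·s²·A) · (kg⁻¹·m⁻²·s³·A²) · (kg·m²·s⁻³·A⁻¹) · (kg·m²·s⁻²·A⁻¹) · (kg⁻¹·m⁻²·s²) · (kg·m²·s⁻⁴·A⁻²) · s · (kg·m²·s⁻²·A⁻²) · (s·A) = kg·m⁴·s⁻²·A⁻².
Left is kg²·m⁴·s⁻⁴·A⁻³; right is kg·m⁴·s⁻²·A⁻² — different.

No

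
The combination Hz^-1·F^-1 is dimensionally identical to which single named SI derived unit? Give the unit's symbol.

Hz = 1/s = s⁻¹ (frequency is cycles per second).
So Hz⁻¹ = s.
F = C/V (capacitance = charge per voltage),
    = A·s/(kg·m²·s⁻³·A⁻¹) (substituting C and V),
    = kg⁻¹·m⁻²·s⁴·A².
So F⁻¹ = kg·m²·s⁻⁴·A⁻².
Combining: Hz⁻¹·F⁻¹ = s · (kg·m²·s⁻⁴·A⁻²) = kg·m²·s⁻³·A⁻².
kg·m²·s⁻³·A⁻² is the base-SI form of the ohm.

Ω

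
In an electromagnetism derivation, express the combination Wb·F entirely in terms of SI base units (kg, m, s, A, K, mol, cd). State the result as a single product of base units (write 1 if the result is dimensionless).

s²·A

Wb = kg·m²·s⁻²·A⁻¹.
F = kg⁻¹·m⁻²·s⁴·A².
Combining: Wb·F = (kg·m²·s⁻²·A⁻¹) · (kg⁻¹·m⁻²·s⁴·A²) = s²·A.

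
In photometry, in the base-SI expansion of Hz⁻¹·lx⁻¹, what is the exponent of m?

Hz = 1/s = s⁻¹ (frequency is cycles per second).
So Hz⁻¹ = s.
lx = lm/m² (illuminance = luminous flux per area),
    = m⁻²·cd.
So lx⁻¹ = m²·cd⁻¹.
Combining: Hz⁻¹·lx⁻¹ = s · (m²·cd⁻¹) = m²·s·cd⁻¹.
The exponent of m is 2.

2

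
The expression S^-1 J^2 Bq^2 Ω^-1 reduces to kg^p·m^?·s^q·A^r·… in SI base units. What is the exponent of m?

4

S = 1/Ω (conductance is reciprocal resistance),
    = kg⁻¹·m⁻²·s³·A².
So S⁻¹ = kg·m²·s⁻³·A⁻².
J = N·m (work = force × distance),
    = kg·m²·s⁻².
So J² = kg²·m⁴·s⁻⁴.
Bq = 1/s = s⁻¹ (activity is decays per second).
So Bq² = s⁻².
Ω = V/A (resistance = voltage per current),
    = kg·m²·s⁻³·A⁻².
So Ω⁻¹ = kg⁻¹·m⁻²·s³·A².
Combining: S⁻¹·J²·Bq²·Ω⁻¹ = (kg·m²·s⁻³·A⁻²) · (kg²·m⁴·s⁻⁴) · s⁻² · (kg⁻¹·m⁻²·s³·A²) = kg²·m⁴·s⁻⁶.
The exponent of m is 4.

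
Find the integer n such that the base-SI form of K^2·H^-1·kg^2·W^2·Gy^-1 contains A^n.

H = kg·m²·s⁻²·A⁻².
So H⁻¹ = kg⁻¹·m⁻²·s²·A².
W = kg·m²·s⁻³.
So W² = kg²·m⁴·s⁻⁶.
Gy = m²·s⁻².
So Gy⁻¹ = m⁻²·s².
Combining: K²·H⁻¹·kg²·W²·Gy⁻¹ = K² · (kg⁻¹·m⁻²·s²·A²) · kg² · (kg²·m⁴·s⁻⁶) · (m⁻²·s²) = kg³·s⁻²·A²·K².
The exponent of A is 2.

2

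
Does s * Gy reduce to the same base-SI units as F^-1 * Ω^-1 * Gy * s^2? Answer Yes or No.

Yes

Left side:
  Gy = m²·s⁻².
  Combining: s·Gy = s · (m²·s⁻²) = m²·s⁻¹.
Right side:
  F = kg⁻¹·m⁻²·s⁴·A².
  So F⁻¹ = kg·m²·s⁻⁴·A⁻².
  Ω = kg·m²·s⁻³·A⁻².
  So Ω⁻¹ = kg⁻¹·m⁻²·s³·A².
  Gy = m²·s⁻².
  Combining: F⁻¹·Ω⁻¹·Gy·s² = (kg·m²·s⁻⁴·A⁻²) · (kg⁻¹·m⁻²·s³·A²) · (m²·s⁻²) · s² = m²·s⁻¹.
Both reduce to m²·s⁻¹.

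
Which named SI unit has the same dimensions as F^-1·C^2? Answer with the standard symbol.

F = C/V (capacitance = charge per voltage),
    = A·s/(kg·m²·s⁻³·A⁻¹) (substituting C and V),
    = kg⁻¹·m⁻²·s⁴·A².
So F⁻¹ = kg·m²·s⁻⁴·A⁻².
C = A·s = s·A (charge = current × time).
So C² = s²·A².
Combining: F⁻¹·C² = (kg·m²·s⁻⁴·A⁻²) · (s²·A²) = kg·m²·s⁻².
kg·m²·s⁻² is the base-SI form of the joule.

J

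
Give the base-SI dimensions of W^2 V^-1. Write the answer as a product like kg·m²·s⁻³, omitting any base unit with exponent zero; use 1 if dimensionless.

W = J/s (power = energy per time),
    = kg·m²·s⁻³.
So W² = kg²·m⁴·s⁻⁶.
V = W/A (potential = power per current),
    = kg·m²·s⁻³·A⁻¹.
So V⁻¹ = kg⁻¹·m⁻²·s³·A.
Combining: W²·V⁻¹ = (kg²·m⁴·s⁻⁶) · (kg⁻¹·m⁻²·s³·A) = kg·m²·s⁻³·A.

kg·m²·s⁻³·A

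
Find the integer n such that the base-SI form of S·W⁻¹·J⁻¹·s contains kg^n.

-3

S = 1/Ω (conductance is reciprocal resistance),
    = kg⁻¹·m⁻²·s³·A².
W = J/s (power = energy per time),
    = kg·m²·s⁻³.
So W⁻¹ = kg⁻¹·m⁻²·s³.
J = N·m (work = force × distance),
    = kg·m²·s⁻².
So J⁻¹ = kg⁻¹·m⁻²·s².
Combining: S·W⁻¹·J⁻¹·s = (kg⁻¹·m⁻²·s³·A²) · (kg⁻¹·m⁻²·s³) · (kg⁻¹·m⁻²·s²) · s = kg⁻³·m⁻⁶·s⁹·A².
The exponent of kg is -3.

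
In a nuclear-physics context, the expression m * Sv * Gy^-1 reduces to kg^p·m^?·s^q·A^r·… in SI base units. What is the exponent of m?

Sv = m²·s⁻².
Gy = m²·s⁻².
So Gy⁻¹ = m⁻²·s².
Combining: m·Sv·Gy⁻¹ = m · (m²·s⁻²) · (m⁻²·s²) = m.
The exponent of m is 1.

1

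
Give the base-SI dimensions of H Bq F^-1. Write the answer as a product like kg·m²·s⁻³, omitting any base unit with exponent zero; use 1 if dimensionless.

kg²·m⁴·s⁻⁷·A⁻⁴

H = Wb/A (inductance = flux per current),
    = kg·m²·s⁻²·A⁻².
Bq = 1/s = s⁻¹ (activity is decays per second).
F = C/V (capacitance = charge per voltage),
    = A·s/(kg·m²·s⁻³·A⁻¹) (substituting C and V),
    = kg⁻¹·m⁻²·s⁴·A².
So F⁻¹ = kg·m²·s⁻⁴·A⁻².
Combining: H·Bq·F⁻¹ = (kg·m²·s⁻²·A⁻²) · s⁻¹ · (kg·m²·s⁻⁴·A⁻²) = kg²·m⁴·s⁻⁷·A⁻⁴.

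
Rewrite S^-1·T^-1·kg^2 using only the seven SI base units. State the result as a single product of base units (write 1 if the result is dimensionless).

S = 1/Ω (conductance is reciprocal resistance),
    = kg⁻¹·m⁻²·s³·A².
So S⁻¹ = kg·m²·s⁻³·A⁻².
T = Wb/m² (flux density = flux per area),
    = kg·s⁻²·A⁻¹.
So T⁻¹ = kg⁻¹·s²·A.
Combining: S⁻¹·T⁻¹·kg² = (kg·m²·s⁻³·A⁻²) · (kg⁻¹·s²·A) · kg² = kg²·m²·s⁻¹·A⁻¹.

kg²·m²·s⁻¹·A⁻¹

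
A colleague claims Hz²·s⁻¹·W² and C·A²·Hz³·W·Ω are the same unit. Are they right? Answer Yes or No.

Left side:
  Hz = 1/s = s⁻¹ (frequency is cycles per second).
  So Hz² = s⁻².
  W = J/s (power = energy per time),
      = kg·m²·s⁻³.
  So W² = kg²·m⁴·s⁻⁶.
  Combining: Hz²·s⁻¹·W² = s⁻² · s⁻¹ · (kg²·m⁴·s⁻⁶) = kg²·m⁴·s⁻⁹.
Right side:
  C = A·s = s·A (charge = current × time).
  Hz = 1/s = s⁻¹ (frequency is cycles per second).
  So Hz³ = s⁻³.
  W = J/s (power = energy per time),
      = kg·m²·s⁻³.
  Ω = V/A (resistance = voltage per current),
      = kg·m²·s⁻³·A⁻².
  Combining: C·A²·Hz³·W·Ω = (s·A) · A² · s⁻³ · (kg·m²·s⁻³) · (kg·m²·s⁻³·A⁻²) = kg²·m⁴·s⁻⁸·A.
Left is kg²·m⁴·s⁻⁹; right is kg²·m⁴·s⁻⁸·A — different.

No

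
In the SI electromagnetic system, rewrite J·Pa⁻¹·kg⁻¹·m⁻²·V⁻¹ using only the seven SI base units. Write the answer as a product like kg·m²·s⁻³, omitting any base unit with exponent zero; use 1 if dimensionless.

J = N·m (work = force × distance),
    = kg·m²·s⁻².
Pa = N/m² (pressure = force per area),
    = kg·m⁻¹·s⁻².
So Pa⁻¹ = kg⁻¹·m·s².
V = W/A (potential = power per current),
    = kg·m²·s⁻³·A⁻¹.
So V⁻¹ = kg⁻¹·m⁻²·s³·A.
Combining: J·Pa⁻¹·kg⁻¹·m⁻²·V⁻¹ = (kg·m²·s⁻²) · (kg⁻¹·m·s²) · kg⁻¹ · m⁻² · (kg⁻¹·m⁻²·s³·A) = kg⁻²·m⁻¹·s³·A.

kg⁻²·m⁻¹·s³·A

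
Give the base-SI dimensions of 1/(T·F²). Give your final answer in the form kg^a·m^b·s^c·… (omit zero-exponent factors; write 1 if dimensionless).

kg·m⁴·s⁻⁶·A⁻³

T = Wb/m² (flux density = flux per area),
    = kg·s⁻²·A⁻¹.
So T⁻¹ = kg⁻¹·s²·A.
F = C/V (capacitance = charge per voltage),
    = A·s/(kg·m²·s⁻³·A⁻¹) (substituting C and V),
    = kg⁻¹·m⁻²·s⁴·A².
So F⁻² = kg²·m⁴·s⁻⁸·A⁻⁴.
Combining: T⁻¹·F⁻² = (kg⁻¹·s²·A) · (kg²·m⁴·s⁻⁸·A⁻⁴) = kg·m⁴·s⁻⁶·A⁻³.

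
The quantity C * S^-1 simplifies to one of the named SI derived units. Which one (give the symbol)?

C = A·s = s·A (charge = current × time).
S = 1/Ω (conductance is reciprocal resistance),
    = kg⁻¹·m⁻²·s³·A².
So S⁻¹ = kg·m²·s⁻³·A⁻².
Combining: C·S⁻¹ = (s·A) · (kg·m²·s⁻³·A⁻²) = kg·m²·s⁻²·A⁻¹.
kg·m²·s⁻²·A⁻¹ is the base-SI form of the weber.

Wb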